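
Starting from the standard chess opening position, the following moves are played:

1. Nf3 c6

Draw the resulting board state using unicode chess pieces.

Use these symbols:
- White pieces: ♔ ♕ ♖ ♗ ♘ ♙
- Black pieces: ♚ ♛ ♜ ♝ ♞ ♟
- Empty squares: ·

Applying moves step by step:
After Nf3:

♜ ♞ ♝ ♛ ♚ ♝ ♞ ♜
♟ ♟ ♟ ♟ ♟ ♟ ♟ ♟
· · · · · · · ·
· · · · · · · ·
· · · · · · · ·
· · · · · ♘ · ·
♙ ♙ ♙ ♙ ♙ ♙ ♙ ♙
♖ ♘ ♗ ♕ ♔ ♗ · ♖


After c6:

♜ ♞ ♝ ♛ ♚ ♝ ♞ ♜
♟ ♟ · ♟ ♟ ♟ ♟ ♟
· · ♟ · · · · ·
· · · · · · · ·
· · · · · · · ·
· · · · · ♘ · ·
♙ ♙ ♙ ♙ ♙ ♙ ♙ ♙
♖ ♘ ♗ ♕ ♔ ♗ · ♖



  a b c d e f g h
  ─────────────────
8│♜ ♞ ♝ ♛ ♚ ♝ ♞ ♜│8
7│♟ ♟ · ♟ ♟ ♟ ♟ ♟│7
6│· · ♟ · · · · ·│6
5│· · · · · · · ·│5
4│· · · · · · · ·│4
3│· · · · · ♘ · ·│3
2│♙ ♙ ♙ ♙ ♙ ♙ ♙ ♙│2
1│♖ ♘ ♗ ♕ ♔ ♗ · ♖│1
  ─────────────────
  a b c d e f g h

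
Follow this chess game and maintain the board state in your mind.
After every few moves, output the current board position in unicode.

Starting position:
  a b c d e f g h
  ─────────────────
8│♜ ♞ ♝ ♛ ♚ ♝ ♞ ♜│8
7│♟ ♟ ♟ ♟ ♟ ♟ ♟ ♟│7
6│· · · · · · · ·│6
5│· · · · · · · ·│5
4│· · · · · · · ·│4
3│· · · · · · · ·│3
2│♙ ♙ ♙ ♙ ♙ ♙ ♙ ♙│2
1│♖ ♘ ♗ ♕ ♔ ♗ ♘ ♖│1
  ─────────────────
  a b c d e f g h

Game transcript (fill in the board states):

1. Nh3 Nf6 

  a b c d e f g h
  ─────────────────
8│♜ ♞ ♝ ♛ ♚ ♝ · ♜│8
7│♟ ♟ ♟ ♟ ♟ ♟ ♟ ♟│7
6│· · · · · ♞ · ·│6
5│· · · · · · · ·│5
4│· · · · · · · ·│4
3│· · · · · · · ♘│3
2│♙ ♙ ♙ ♙ ♙ ♙ ♙ ♙│2
1│♖ ♘ ♗ ♕ ♔ ♗ · ♖│1
  ─────────────────
  a b c d e f g h

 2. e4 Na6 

  a b c d e f g h
  ─────────────────
8│♜ · ♝ ♛ ♚ ♝ · ♜│8
7│♟ ♟ ♟ ♟ ♟ ♟ ♟ ♟│7
6│♞ · · · · ♞ · ·│6
5│· · · · · · · ·│5
4│· · · · ♙ · · ·│4
3│· · · · · · · ♘│3
2│♙ ♙ ♙ ♙ · ♙ ♙ ♙│2
1│♖ ♘ ♗ ♕ ♔ ♗ · ♖│1
  ─────────────────
  a b c d e f g h

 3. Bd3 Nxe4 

  a b c d e f g h
  ─────────────────
8│♜ · ♝ ♛ ♚ ♝ · ♜│8
7│♟ ♟ ♟ ♟ ♟ ♟ ♟ ♟│7
6│♞ · · · · · · ·│6
5│· · · · · · · ·│5
4│· · · · ♞ · · ·│4
3│· · · ♗ · · · ♘│3
2│♙ ♙ ♙ ♙ · ♙ ♙ ♙│2
1│♖ ♘ ♗ ♕ ♔ · · ♖│1
  ─────────────────
  a b c d e f g h



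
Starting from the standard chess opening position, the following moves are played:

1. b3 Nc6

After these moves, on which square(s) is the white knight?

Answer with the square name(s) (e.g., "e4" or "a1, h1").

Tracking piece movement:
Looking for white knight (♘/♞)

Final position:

  a b c d e f g h
  ─────────────────
8│♜ · ♝ ♛ ♚ ♝ ♞ ♜│8
7│♟ ♟ ♟ ♟ ♟ ♟ ♟ ♟│7
6│· · ♞ · · · · ·│6
5│· · · · · · · ·│5
4│· · · · · · · ·│4
3│· ♙ · · · · · ·│3
2│♙ · ♙ ♙ ♙ ♙ ♙ ♙│2
1│♖ ♘ ♗ ♕ ♔ ♗ ♘ ♖│1
  ─────────────────
  a b c d e f g h


b1, g1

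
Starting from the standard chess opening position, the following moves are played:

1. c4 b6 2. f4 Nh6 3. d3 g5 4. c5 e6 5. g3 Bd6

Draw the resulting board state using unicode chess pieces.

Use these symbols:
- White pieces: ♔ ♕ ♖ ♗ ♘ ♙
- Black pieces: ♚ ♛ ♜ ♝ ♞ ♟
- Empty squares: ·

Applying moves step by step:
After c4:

♜ ♞ ♝ ♛ ♚ ♝ ♞ ♜
♟ ♟ ♟ ♟ ♟ ♟ ♟ ♟
· · · · · · · ·
· · · · · · · ·
· · ♙ · · · · ·
· · · · · · · ·
♙ ♙ · ♙ ♙ ♙ ♙ ♙
♖ ♘ ♗ ♕ ♔ ♗ ♘ ♖


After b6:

♜ ♞ ♝ ♛ ♚ ♝ ♞ ♜
♟ · ♟ ♟ ♟ ♟ ♟ ♟
· ♟ · · · · · ·
· · · · · · · ·
· · ♙ · · · · ·
· · · · · · · ·
♙ ♙ · ♙ ♙ ♙ ♙ ♙
♖ ♘ ♗ ♕ ♔ ♗ ♘ ♖


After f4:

♜ ♞ ♝ ♛ ♚ ♝ ♞ ♜
♟ · ♟ ♟ ♟ ♟ ♟ ♟
· ♟ · · · · · ·
· · · · · · · ·
· · ♙ · · ♙ · ·
· · · · · · · ·
♙ ♙ · ♙ ♙ · ♙ ♙
♖ ♘ ♗ ♕ ♔ ♗ ♘ ♖


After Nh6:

♜ ♞ ♝ ♛ ♚ ♝ · ♜
♟ · ♟ ♟ ♟ ♟ ♟ ♟
· ♟ · · · · · ♞
· · · · · · · ·
· · ♙ · · ♙ · ·
· · · · · · · ·
♙ ♙ · ♙ ♙ · ♙ ♙
♖ ♘ ♗ ♕ ♔ ♗ ♘ ♖


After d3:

♜ ♞ ♝ ♛ ♚ ♝ · ♜
♟ · ♟ ♟ ♟ ♟ ♟ ♟
· ♟ · · · · · ♞
· · · · · · · ·
· · ♙ · · ♙ · ·
· · · ♙ · · · ·
♙ ♙ · · ♙ · ♙ ♙
♖ ♘ ♗ ♕ ♔ ♗ ♘ ♖


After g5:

♜ ♞ ♝ ♛ ♚ ♝ · ♜
♟ · ♟ ♟ ♟ ♟ · ♟
· ♟ · · · · · ♞
· · · · · · ♟ ·
· · ♙ · · ♙ · ·
· · · ♙ · · · ·
♙ ♙ · · ♙ · ♙ ♙
♖ ♘ ♗ ♕ ♔ ♗ ♘ ♖


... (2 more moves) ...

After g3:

♜ ♞ ♝ ♛ ♚ ♝ · ♜
♟ · ♟ ♟ · ♟ · ♟
· ♟ · · ♟ · · ♞
· · ♙ · · · ♟ ·
· · · · · ♙ · ·
· · · ♙ · · ♙ ·
♙ ♙ · · ♙ · · ♙
♖ ♘ ♗ ♕ ♔ ♗ ♘ ♖


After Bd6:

♜ ♞ ♝ ♛ ♚ · · ♜
♟ · ♟ ♟ · ♟ · ♟
· ♟ · ♝ ♟ · · ♞
· · ♙ · · · ♟ ·
· · · · · ♙ · ·
· · · ♙ · · ♙ ·
♙ ♙ · · ♙ · · ♙
♖ ♘ ♗ ♕ ♔ ♗ ♘ ♖



  a b c d e f g h
  ─────────────────
8│♜ ♞ ♝ ♛ ♚ · · ♜│8
7│♟ · ♟ ♟ · ♟ · ♟│7
6│· ♟ · ♝ ♟ · · ♞│6
5│· · ♙ · · · ♟ ·│5
4│· · · · · ♙ · ·│4
3│· · · ♙ · · ♙ ·│3
2│♙ ♙ · · ♙ · · ♙│2
1│♖ ♘ ♗ ♕ ♔ ♗ ♘ ♖│1
  ─────────────────
  a b c d e f g h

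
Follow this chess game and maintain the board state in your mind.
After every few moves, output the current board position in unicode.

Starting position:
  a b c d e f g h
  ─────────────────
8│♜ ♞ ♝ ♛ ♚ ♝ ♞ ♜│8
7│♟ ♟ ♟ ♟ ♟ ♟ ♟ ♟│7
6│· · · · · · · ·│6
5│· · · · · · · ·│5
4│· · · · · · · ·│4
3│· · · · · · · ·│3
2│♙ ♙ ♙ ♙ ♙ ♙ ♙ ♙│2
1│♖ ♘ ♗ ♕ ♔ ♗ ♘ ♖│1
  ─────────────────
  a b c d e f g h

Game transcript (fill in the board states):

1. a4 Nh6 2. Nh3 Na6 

  a b c d e f g h
  ─────────────────
8│♜ · ♝ ♛ ♚ ♝ · ♜│8
7│♟ ♟ ♟ ♟ ♟ ♟ ♟ ♟│7
6│♞ · · · · · · ♞│6
5│· · · · · · · ·│5
4│♙ · · · · · · ·│4
3│· · · · · · · ♘│3
2│· ♙ ♙ ♙ ♙ ♙ ♙ ♙│2
1│♖ ♘ ♗ ♕ ♔ ♗ · ♖│1
  ─────────────────
  a b c d e f g h

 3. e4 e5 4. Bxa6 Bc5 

  a b c d e f g h
  ─────────────────
8│♜ · ♝ ♛ ♚ · · ♜│8
7│♟ ♟ ♟ ♟ · ♟ ♟ ♟│7
6│♗ · · · · · · ♞│6
5│· · ♝ · ♟ · · ·│5
4│♙ · · · ♙ · · ·│4
3│· · · · · · · ♘│3
2│· ♙ ♙ ♙ · ♙ ♙ ♙│2
1│♖ ♘ ♗ ♕ ♔ · · ♖│1
  ─────────────────
  a b c d e f g h

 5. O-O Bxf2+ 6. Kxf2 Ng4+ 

  a b c d e f g h
  ─────────────────
8│♜ · ♝ ♛ ♚ · · ♜│8
7│♟ ♟ ♟ ♟ · ♟ ♟ ♟│7
6│♗ · · · · · · ·│6
5│· · · · ♟ · · ·│5
4│♙ · · · ♙ · ♞ ·│4
3│· · · · · · · ♘│3
2│· ♙ ♙ ♙ · ♔ ♙ ♙│2
1│♖ ♘ ♗ ♕ · ♖ · ·│1
  ─────────────────
  a b c d e f g h

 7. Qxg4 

  a b c d e f g h
  ─────────────────
8│♜ · ♝ ♛ ♚ · · ♜│8
7│♟ ♟ ♟ ♟ · ♟ ♟ ♟│7
6│♗ · · · · · · ·│6
5│· · · · ♟ · · ·│5
4│♙ · · · ♙ · ♕ ·│4
3│· · · · · · · ♘│3
2│· ♙ ♙ ♙ · ♔ ♙ ♙│2
1│♖ ♘ ♗ · · ♖ · ·│1
  ─────────────────
  a b c d e f g h


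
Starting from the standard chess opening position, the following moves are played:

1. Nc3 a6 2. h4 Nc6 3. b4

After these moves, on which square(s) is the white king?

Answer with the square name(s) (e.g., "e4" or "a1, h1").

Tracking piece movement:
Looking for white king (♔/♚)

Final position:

  a b c d e f g h
  ─────────────────
8│♜ · ♝ ♛ ♚ ♝ ♞ ♜│8
7│· ♟ ♟ ♟ ♟ ♟ ♟ ♟│7
6│♟ · ♞ · · · · ·│6
5│· · · · · · · ·│5
4│· ♙ · · · · · ♙│4
3│· · ♘ · · · · ·│3
2│♙ · ♙ ♙ ♙ ♙ ♙ ·│2
1│♖ · ♗ ♕ ♔ ♗ ♘ ♖│1
  ─────────────────
  a b c d e f g h


e1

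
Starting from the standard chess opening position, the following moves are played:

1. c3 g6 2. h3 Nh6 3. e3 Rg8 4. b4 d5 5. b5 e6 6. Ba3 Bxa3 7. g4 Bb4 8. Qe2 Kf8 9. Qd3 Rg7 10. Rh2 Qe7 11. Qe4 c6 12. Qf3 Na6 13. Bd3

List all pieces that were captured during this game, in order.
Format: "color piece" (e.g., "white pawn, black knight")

Tracking captures:
  Bxa3: captured white bishop

white bishop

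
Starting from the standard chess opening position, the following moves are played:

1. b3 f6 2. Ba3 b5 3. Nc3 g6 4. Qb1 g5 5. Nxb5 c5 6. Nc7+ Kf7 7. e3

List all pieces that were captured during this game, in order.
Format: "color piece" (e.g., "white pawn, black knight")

Tracking captures:
  Nxb5: captured black pawn

black pawn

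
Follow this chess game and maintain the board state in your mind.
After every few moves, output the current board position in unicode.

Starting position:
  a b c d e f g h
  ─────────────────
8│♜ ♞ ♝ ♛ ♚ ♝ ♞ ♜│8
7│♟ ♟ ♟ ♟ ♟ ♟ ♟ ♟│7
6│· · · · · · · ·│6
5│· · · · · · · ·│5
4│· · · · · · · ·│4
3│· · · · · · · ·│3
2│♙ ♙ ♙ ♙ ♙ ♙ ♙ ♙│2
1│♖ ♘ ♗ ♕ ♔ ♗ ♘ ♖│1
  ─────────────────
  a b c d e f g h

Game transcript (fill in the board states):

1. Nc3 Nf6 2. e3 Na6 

  a b c d e f g h
  ─────────────────
8│♜ · ♝ ♛ ♚ ♝ · ♜│8
7│♟ ♟ ♟ ♟ ♟ ♟ ♟ ♟│7
6│♞ · · · · ♞ · ·│6
5│· · · · · · · ·│5
4│· · · · · · · ·│4
3│· · ♘ · ♙ · · ·│3
2│♙ ♙ ♙ ♙ · ♙ ♙ ♙│2
1│♖ · ♗ ♕ ♔ ♗ ♘ ♖│1
  ─────────────────
  a b c d e f g h

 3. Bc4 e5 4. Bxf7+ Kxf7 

  a b c d e f g h
  ─────────────────
8│♜ · ♝ ♛ · ♝ · ♜│8
7│♟ ♟ ♟ ♟ · ♚ ♟ ♟│7
6│♞ · · · · ♞ · ·│6
5│· · · · ♟ · · ·│5
4│· · · · · · · ·│4
3│· · ♘ · ♙ · · ·│3
2│♙ ♙ ♙ ♙ · ♙ ♙ ♙│2
1│♖ · ♗ ♕ ♔ · ♘ ♖│1
  ─────────────────
  a b c d e f g h

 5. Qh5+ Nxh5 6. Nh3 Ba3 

  a b c d e f g h
  ─────────────────
8│♜ · ♝ ♛ · · · ♜│8
7│♟ ♟ ♟ ♟ · ♚ ♟ ♟│7
6│♞ · · · · · · ·│6
5│· · · · ♟ · · ♞│5
4│· · · · · · · ·│4
3│♝ · ♘ · ♙ · · ♘│3
2│♙ ♙ ♙ ♙ · ♙ ♙ ♙│2
1│♖ · ♗ · ♔ · · ♖│1
  ─────────────────
  a b c d e f g h

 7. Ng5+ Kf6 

  a b c d e f g h
  ─────────────────
8│♜ · ♝ ♛ · · · ♜│8
7│♟ ♟ ♟ ♟ · · ♟ ♟│7
6│♞ · · · · ♚ · ·│6
5│· · · · ♟ · ♘ ♞│5
4│· · · · · · · ·│4
3│♝ · ♘ · ♙ · · ·│3
2│♙ ♙ ♙ ♙ · ♙ ♙ ♙│2
1│♖ · ♗ · ♔ · · ♖│1
  ─────────────────
  a b c d e f g h


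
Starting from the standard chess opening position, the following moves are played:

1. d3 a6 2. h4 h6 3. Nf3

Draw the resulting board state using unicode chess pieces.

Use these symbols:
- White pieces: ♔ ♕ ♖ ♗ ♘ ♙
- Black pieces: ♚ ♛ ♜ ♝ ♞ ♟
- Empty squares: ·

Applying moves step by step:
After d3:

♜ ♞ ♝ ♛ ♚ ♝ ♞ ♜
♟ ♟ ♟ ♟ ♟ ♟ ♟ ♟
· · · · · · · ·
· · · · · · · ·
· · · · · · · ·
· · · ♙ · · · ·
♙ ♙ ♙ · ♙ ♙ ♙ ♙
♖ ♘ ♗ ♕ ♔ ♗ ♘ ♖


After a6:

♜ ♞ ♝ ♛ ♚ ♝ ♞ ♜
· ♟ ♟ ♟ ♟ ♟ ♟ ♟
♟ · · · · · · ·
· · · · · · · ·
· · · · · · · ·
· · · ♙ · · · ·
♙ ♙ ♙ · ♙ ♙ ♙ ♙
♖ ♘ ♗ ♕ ♔ ♗ ♘ ♖


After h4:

♜ ♞ ♝ ♛ ♚ ♝ ♞ ♜
· ♟ ♟ ♟ ♟ ♟ ♟ ♟
♟ · · · · · · ·
· · · · · · · ·
· · · · · · · ♙
· · · ♙ · · · ·
♙ ♙ ♙ · ♙ ♙ ♙ ·
♖ ♘ ♗ ♕ ♔ ♗ ♘ ♖


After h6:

♜ ♞ ♝ ♛ ♚ ♝ ♞ ♜
· ♟ ♟ ♟ ♟ ♟ ♟ ·
♟ · · · · · · ♟
· · · · · · · ·
· · · · · · · ♙
· · · ♙ · · · ·
♙ ♙ ♙ · ♙ ♙ ♙ ·
♖ ♘ ♗ ♕ ♔ ♗ ♘ ♖


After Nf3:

♜ ♞ ♝ ♛ ♚ ♝ ♞ ♜
· ♟ ♟ ♟ ♟ ♟ ♟ ·
♟ · · · · · · ♟
· · · · · · · ·
· · · · · · · ♙
· · · ♙ · ♘ · ·
♙ ♙ ♙ · ♙ ♙ ♙ ·
♖ ♘ ♗ ♕ ♔ ♗ · ♖



  a b c d e f g h
  ─────────────────
8│♜ ♞ ♝ ♛ ♚ ♝ ♞ ♜│8
7│· ♟ ♟ ♟ ♟ ♟ ♟ ·│7
6│♟ · · · · · · ♟│6
5│· · · · · · · ·│5
4│· · · · · · · ♙│4
3│· · · ♙ · ♘ · ·│3
2│♙ ♙ ♙ · ♙ ♙ ♙ ·│2
1│♖ ♘ ♗ ♕ ♔ ♗ · ♖│1
  ─────────────────
  a b c d e f g h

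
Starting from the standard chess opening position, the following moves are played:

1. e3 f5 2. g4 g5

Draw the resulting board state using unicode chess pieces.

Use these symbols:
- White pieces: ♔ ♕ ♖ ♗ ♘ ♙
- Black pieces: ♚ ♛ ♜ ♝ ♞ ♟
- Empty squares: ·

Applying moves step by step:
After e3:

♜ ♞ ♝ ♛ ♚ ♝ ♞ ♜
♟ ♟ ♟ ♟ ♟ ♟ ♟ ♟
· · · · · · · ·
· · · · · · · ·
· · · · · · · ·
· · · · ♙ · · ·
♙ ♙ ♙ ♙ · ♙ ♙ ♙
♖ ♘ ♗ ♕ ♔ ♗ ♘ ♖


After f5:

♜ ♞ ♝ ♛ ♚ ♝ ♞ ♜
♟ ♟ ♟ ♟ ♟ · ♟ ♟
· · · · · · · ·
· · · · · ♟ · ·
· · · · · · · ·
· · · · ♙ · · ·
♙ ♙ ♙ ♙ · ♙ ♙ ♙
♖ ♘ ♗ ♕ ♔ ♗ ♘ ♖


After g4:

♜ ♞ ♝ ♛ ♚ ♝ ♞ ♜
♟ ♟ ♟ ♟ ♟ · ♟ ♟
· · · · · · · ·
· · · · · ♟ · ·
· · · · · · ♙ ·
· · · · ♙ · · ·
♙ ♙ ♙ ♙ · ♙ · ♙
♖ ♘ ♗ ♕ ♔ ♗ ♘ ♖


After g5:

♜ ♞ ♝ ♛ ♚ ♝ ♞ ♜
♟ ♟ ♟ ♟ ♟ · · ♟
· · · · · · · ·
· · · · · ♟ ♟ ·
· · · · · · ♙ ·
· · · · ♙ · · ·
♙ ♙ ♙ ♙ · ♙ · ♙
♖ ♘ ♗ ♕ ♔ ♗ ♘ ♖



  a b c d e f g h
  ─────────────────
8│♜ ♞ ♝ ♛ ♚ ♝ ♞ ♜│8
7│♟ ♟ ♟ ♟ ♟ · · ♟│7
6│· · · · · · · ·│6
5│· · · · · ♟ ♟ ·│5
4│· · · · · · ♙ ·│4
3│· · · · ♙ · · ·│3
2│♙ ♙ ♙ ♙ · ♙ · ♙│2
1│♖ ♘ ♗ ♕ ♔ ♗ ♘ ♖│1
  ─────────────────
  a b c d e f g h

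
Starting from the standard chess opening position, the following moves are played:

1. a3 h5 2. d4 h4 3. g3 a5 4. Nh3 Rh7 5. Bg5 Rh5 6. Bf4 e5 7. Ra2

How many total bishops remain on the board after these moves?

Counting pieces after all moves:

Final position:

  a b c d e f g h
  ─────────────────
8│♜ ♞ ♝ ♛ ♚ ♝ ♞ ·│8
7│· ♟ ♟ ♟ · ♟ ♟ ·│7
6│· · · · · · · ·│6
5│♟ · · · ♟ · · ♜│5
4│· · · ♙ · ♗ · ♟│4
3│♙ · · · · · ♙ ♘│3
2│♖ ♙ ♙ · ♙ ♙ · ♙│2
1│· ♘ · ♕ ♔ ♗ · ♖│1
  ─────────────────
  a b c d e f g h


4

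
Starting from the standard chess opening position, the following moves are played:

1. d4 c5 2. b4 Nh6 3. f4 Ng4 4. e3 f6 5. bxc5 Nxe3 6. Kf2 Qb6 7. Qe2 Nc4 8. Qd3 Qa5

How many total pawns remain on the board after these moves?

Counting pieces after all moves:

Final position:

  a b c d e f g h
  ─────────────────
8│♜ ♞ ♝ · ♚ ♝ · ♜│8
7│♟ ♟ · ♟ ♟ · ♟ ♟│7
6│· · · · · ♟ · ·│6
5│♛ · ♙ · · · · ·│5
4│· · ♞ ♙ · ♙ · ·│4
3│· · · ♕ · · · ·│3
2│♙ · ♙ · · ♔ ♙ ♙│2
1│♖ ♘ ♗ · · ♗ ♘ ♖│1
  ─────────────────
  a b c d e f g h


14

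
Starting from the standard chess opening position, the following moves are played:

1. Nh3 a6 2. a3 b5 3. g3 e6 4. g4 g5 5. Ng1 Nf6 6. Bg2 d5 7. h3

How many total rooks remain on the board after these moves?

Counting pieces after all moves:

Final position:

  a b c d e f g h
  ─────────────────
8│♜ ♞ ♝ ♛ ♚ ♝ · ♜│8
7│· · ♟ · · ♟ · ♟│7
6│♟ · · · ♟ ♞ · ·│6
5│· ♟ · ♟ · · ♟ ·│5
4│· · · · · · ♙ ·│4
3│♙ · · · · · · ♙│3
2│· ♙ ♙ ♙ ♙ ♙ ♗ ·│2
1│♖ ♘ ♗ ♕ ♔ · ♘ ♖│1
  ─────────────────
  a b c d e f g h


4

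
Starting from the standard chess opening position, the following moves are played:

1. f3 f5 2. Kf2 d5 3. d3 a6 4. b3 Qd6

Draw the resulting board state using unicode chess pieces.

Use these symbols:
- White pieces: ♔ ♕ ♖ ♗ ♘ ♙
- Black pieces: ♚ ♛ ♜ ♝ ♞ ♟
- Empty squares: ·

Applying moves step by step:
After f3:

♜ ♞ ♝ ♛ ♚ ♝ ♞ ♜
♟ ♟ ♟ ♟ ♟ ♟ ♟ ♟
· · · · · · · ·
· · · · · · · ·
· · · · · · · ·
· · · · · ♙ · ·
♙ ♙ ♙ ♙ ♙ · ♙ ♙
♖ ♘ ♗ ♕ ♔ ♗ ♘ ♖


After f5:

♜ ♞ ♝ ♛ ♚ ♝ ♞ ♜
♟ ♟ ♟ ♟ ♟ · ♟ ♟
· · · · · · · ·
· · · · · ♟ · ·
· · · · · · · ·
· · · · · ♙ · ·
♙ ♙ ♙ ♙ ♙ · ♙ ♙
♖ ♘ ♗ ♕ ♔ ♗ ♘ ♖


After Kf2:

♜ ♞ ♝ ♛ ♚ ♝ ♞ ♜
♟ ♟ ♟ ♟ ♟ · ♟ ♟
· · · · · · · ·
· · · · · ♟ · ·
· · · · · · · ·
· · · · · ♙ · ·
♙ ♙ ♙ ♙ ♙ ♔ ♙ ♙
♖ ♘ ♗ ♕ · ♗ ♘ ♖


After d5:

♜ ♞ ♝ ♛ ♚ ♝ ♞ ♜
♟ ♟ ♟ · ♟ · ♟ ♟
· · · · · · · ·
· · · ♟ · ♟ · ·
· · · · · · · ·
· · · · · ♙ · ·
♙ ♙ ♙ ♙ ♙ ♔ ♙ ♙
♖ ♘ ♗ ♕ · ♗ ♘ ♖


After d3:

♜ ♞ ♝ ♛ ♚ ♝ ♞ ♜
♟ ♟ ♟ · ♟ · ♟ ♟
· · · · · · · ·
· · · ♟ · ♟ · ·
· · · · · · · ·
· · · ♙ · ♙ · ·
♙ ♙ ♙ · ♙ ♔ ♙ ♙
♖ ♘ ♗ ♕ · ♗ ♘ ♖


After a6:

♜ ♞ ♝ ♛ ♚ ♝ ♞ ♜
· ♟ ♟ · ♟ · ♟ ♟
♟ · · · · · · ·
· · · ♟ · ♟ · ·
· · · · · · · ·
· · · ♙ · ♙ · ·
♙ ♙ ♙ · ♙ ♔ ♙ ♙
♖ ♘ ♗ ♕ · ♗ ♘ ♖


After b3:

♜ ♞ ♝ ♛ ♚ ♝ ♞ ♜
· ♟ ♟ · ♟ · ♟ ♟
♟ · · · · · · ·
· · · ♟ · ♟ · ·
· · · · · · · ·
· ♙ · ♙ · ♙ · ·
♙ · ♙ · ♙ ♔ ♙ ♙
♖ ♘ ♗ ♕ · ♗ ♘ ♖


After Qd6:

♜ ♞ ♝ · ♚ ♝ ♞ ♜
· ♟ ♟ · ♟ · ♟ ♟
♟ · · ♛ · · · ·
· · · ♟ · ♟ · ·
· · · · · · · ·
· ♙ · ♙ · ♙ · ·
♙ · ♙ · ♙ ♔ ♙ ♙
♖ ♘ ♗ ♕ · ♗ ♘ ♖



  a b c d e f g h
  ─────────────────
8│♜ ♞ ♝ · ♚ ♝ ♞ ♜│8
7│· ♟ ♟ · ♟ · ♟ ♟│7
6│♟ · · ♛ · · · ·│6
5│· · · ♟ · ♟ · ·│5
4│· · · · · · · ·│4
3│· ♙ · ♙ · ♙ · ·│3
2│♙ · ♙ · ♙ ♔ ♙ ♙│2
1│♖ ♘ ♗ ♕ · ♗ ♘ ♖│1
  ─────────────────
  a b c d e f g h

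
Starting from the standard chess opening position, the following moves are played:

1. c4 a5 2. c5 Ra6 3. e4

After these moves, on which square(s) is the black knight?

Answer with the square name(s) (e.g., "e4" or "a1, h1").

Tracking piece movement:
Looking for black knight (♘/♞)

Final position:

  a b c d e f g h
  ─────────────────
8│· ♞ ♝ ♛ ♚ ♝ ♞ ♜│8
7│· ♟ ♟ ♟ ♟ ♟ ♟ ♟│7
6│♜ · · · · · · ·│6
5│♟ · ♙ · · · · ·│5
4│· · · · ♙ · · ·│4
3│· · · · · · · ·│3
2│♙ ♙ · ♙ · ♙ ♙ ♙│2
1│♖ ♘ ♗ ♕ ♔ ♗ ♘ ♖│1
  ─────────────────
  a b c d e f g h


b8, g8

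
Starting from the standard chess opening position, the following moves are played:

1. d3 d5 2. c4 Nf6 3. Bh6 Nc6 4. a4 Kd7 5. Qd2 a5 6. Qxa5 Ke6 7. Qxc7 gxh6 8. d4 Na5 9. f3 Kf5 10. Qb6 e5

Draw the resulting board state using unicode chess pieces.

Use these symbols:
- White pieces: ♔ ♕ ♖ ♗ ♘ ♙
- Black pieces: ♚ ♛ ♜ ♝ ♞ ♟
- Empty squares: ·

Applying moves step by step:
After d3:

♜ ♞ ♝ ♛ ♚ ♝ ♞ ♜
♟ ♟ ♟ ♟ ♟ ♟ ♟ ♟
· · · · · · · ·
· · · · · · · ·
· · · · · · · ·
· · · ♙ · · · ·
♙ ♙ ♙ · ♙ ♙ ♙ ♙
♖ ♘ ♗ ♕ ♔ ♗ ♘ ♖


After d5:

♜ ♞ ♝ ♛ ♚ ♝ ♞ ♜
♟ ♟ ♟ · ♟ ♟ ♟ ♟
· · · · · · · ·
· · · ♟ · · · ·
· · · · · · · ·
· · · ♙ · · · ·
♙ ♙ ♙ · ♙ ♙ ♙ ♙
♖ ♘ ♗ ♕ ♔ ♗ ♘ ♖


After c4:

♜ ♞ ♝ ♛ ♚ ♝ ♞ ♜
♟ ♟ ♟ · ♟ ♟ ♟ ♟
· · · · · · · ·
· · · ♟ · · · ·
· · ♙ · · · · ·
· · · ♙ · · · ·
♙ ♙ · · ♙ ♙ ♙ ♙
♖ ♘ ♗ ♕ ♔ ♗ ♘ ♖


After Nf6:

♜ ♞ ♝ ♛ ♚ ♝ · ♜
♟ ♟ ♟ · ♟ ♟ ♟ ♟
· · · · · ♞ · ·
· · · ♟ · · · ·
· · ♙ · · · · ·
· · · ♙ · · · ·
♙ ♙ · · ♙ ♙ ♙ ♙
♖ ♘ ♗ ♕ ♔ ♗ ♘ ♖


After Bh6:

♜ ♞ ♝ ♛ ♚ ♝ · ♜
♟ ♟ ♟ · ♟ ♟ ♟ ♟
· · · · · ♞ · ♗
· · · ♟ · · · ·
· · ♙ · · · · ·
· · · ♙ · · · ·
♙ ♙ · · ♙ ♙ ♙ ♙
♖ ♘ · ♕ ♔ ♗ ♘ ♖


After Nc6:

♜ · ♝ ♛ ♚ ♝ · ♜
♟ ♟ ♟ · ♟ ♟ ♟ ♟
· · ♞ · · ♞ · ♗
· · · ♟ · · · ·
· · ♙ · · · · ·
· · · ♙ · · · ·
♙ ♙ · · ♙ ♙ ♙ ♙
♖ ♘ · ♕ ♔ ♗ ♘ ♖


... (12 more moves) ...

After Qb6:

♜ · ♝ ♛ · ♝ · ♜
· ♟ · · ♟ ♟ · ♟
· ♕ · · · ♞ · ♟
♞ · · ♟ · ♚ · ·
♙ · ♙ ♙ · · · ·
· · · · · ♙ · ·
· ♙ · · ♙ · ♙ ♙
♖ ♘ · · ♔ ♗ ♘ ♖


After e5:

♜ · ♝ ♛ · ♝ · ♜
· ♟ · · · ♟ · ♟
· ♕ · · · ♞ · ♟
♞ · · ♟ ♟ ♚ · ·
♙ · ♙ ♙ · · · ·
· · · · · ♙ · ·
· ♙ · · ♙ · ♙ ♙
♖ ♘ · · ♔ ♗ ♘ ♖



  a b c d e f g h
  ─────────────────
8│♜ · ♝ ♛ · ♝ · ♜│8
7│· ♟ · · · ♟ · ♟│7
6│· ♕ · · · ♞ · ♟│6
5│♞ · · ♟ ♟ ♚ · ·│5
4│♙ · ♙ ♙ · · · ·│4
3│· · · · · ♙ · ·│3
2│· ♙ · · ♙ · ♙ ♙│2
1│♖ ♘ · · ♔ ♗ ♘ ♖│1
  ─────────────────
  a b c d e f g h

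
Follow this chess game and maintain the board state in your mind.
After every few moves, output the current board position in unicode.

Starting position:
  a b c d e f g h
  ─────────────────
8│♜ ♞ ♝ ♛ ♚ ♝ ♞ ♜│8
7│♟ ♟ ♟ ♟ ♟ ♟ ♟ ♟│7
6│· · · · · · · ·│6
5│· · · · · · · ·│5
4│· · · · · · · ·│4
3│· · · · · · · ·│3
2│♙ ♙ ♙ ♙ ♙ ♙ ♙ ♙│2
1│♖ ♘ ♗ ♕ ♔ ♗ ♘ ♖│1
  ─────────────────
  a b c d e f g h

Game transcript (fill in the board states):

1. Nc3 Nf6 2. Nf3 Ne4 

  a b c d e f g h
  ─────────────────
8│♜ ♞ ♝ ♛ ♚ ♝ · ♜│8
7│♟ ♟ ♟ ♟ ♟ ♟ ♟ ♟│7
6│· · · · · · · ·│6
5│· · · · · · · ·│5
4│· · · · ♞ · · ·│4
3│· · ♘ · · ♘ · ·│3
2│♙ ♙ ♙ ♙ ♙ ♙ ♙ ♙│2
1│♖ · ♗ ♕ ♔ ♗ · ♖│1
  ─────────────────
  a b c d e f g h

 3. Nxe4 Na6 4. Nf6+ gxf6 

  a b c d e f g h
  ─────────────────
8│♜ · ♝ ♛ ♚ ♝ · ♜│8
7│♟ ♟ ♟ ♟ ♟ ♟ · ♟│7
6│♞ · · · · ♟ · ·│6
5│· · · · · · · ·│5
4│· · · · · · · ·│4
3│· · · · · ♘ · ·│3
2│♙ ♙ ♙ ♙ ♙ ♙ ♙ ♙│2
1│♖ · ♗ ♕ ♔ ♗ · ♖│1
  ─────────────────
  a b c d e f g h

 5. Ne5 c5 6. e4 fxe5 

  a b c d e f g h
  ─────────────────
8│♜ · ♝ ♛ ♚ ♝ · ♜│8
7│♟ ♟ · ♟ ♟ ♟ · ♟│7
6│♞ · · · · · · ·│6
5│· · ♟ · ♟ · · ·│5
4│· · · · ♙ · · ·│4
3│· · · · · · · ·│3
2│♙ ♙ ♙ ♙ · ♙ ♙ ♙│2
1│♖ · ♗ ♕ ♔ ♗ · ♖│1
  ─────────────────
  a b c d e f g h

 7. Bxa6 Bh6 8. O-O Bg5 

  a b c d e f g h
  ─────────────────
8│♜ · ♝ ♛ ♚ · · ♜│8
7│♟ ♟ · ♟ ♟ ♟ · ♟│7
6│♗ · · · · · · ·│6
5│· · ♟ · ♟ · ♝ ·│5
4│· · · · ♙ · · ·│4
3│· · · · · · · ·│3
2│♙ ♙ ♙ ♙ · ♙ ♙ ♙│2
1│♖ · ♗ ♕ · ♖ ♔ ·│1
  ─────────────────
  a b c d e f g h



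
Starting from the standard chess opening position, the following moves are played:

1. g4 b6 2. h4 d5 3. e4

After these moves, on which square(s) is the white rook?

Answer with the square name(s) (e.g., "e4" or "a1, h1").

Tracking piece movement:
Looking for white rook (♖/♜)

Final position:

  a b c d e f g h
  ─────────────────
8│♜ ♞ ♝ ♛ ♚ ♝ ♞ ♜│8
7│♟ · ♟ · ♟ ♟ ♟ ♟│7
6│· ♟ · · · · · ·│6
5│· · · ♟ · · · ·│5
4│· · · · ♙ · ♙ ♙│4
3│· · · · · · · ·│3
2│♙ ♙ ♙ ♙ · ♙ · ·│2
1│♖ ♘ ♗ ♕ ♔ ♗ ♘ ♖│1
  ─────────────────
  a b c d e f g h


a1, h1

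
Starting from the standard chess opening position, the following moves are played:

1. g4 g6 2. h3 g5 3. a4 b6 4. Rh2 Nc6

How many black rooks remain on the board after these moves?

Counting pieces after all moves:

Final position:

  a b c d e f g h
  ─────────────────
8│♜ · ♝ ♛ ♚ ♝ ♞ ♜│8
7│♟ · ♟ ♟ ♟ ♟ · ♟│7
6│· ♟ ♞ · · · · ·│6
5│· · · · · · ♟ ·│5
4│♙ · · · · · ♙ ·│4
3│· · · · · · · ♙│3
2│· ♙ ♙ ♙ ♙ ♙ · ♖│2
1│♖ ♘ ♗ ♕ ♔ ♗ ♘ ·│1
  ─────────────────
  a b c d e f g h


2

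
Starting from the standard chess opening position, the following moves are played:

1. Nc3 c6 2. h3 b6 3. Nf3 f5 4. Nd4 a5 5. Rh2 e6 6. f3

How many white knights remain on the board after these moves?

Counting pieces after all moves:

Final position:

  a b c d e f g h
  ─────────────────
8│♜ ♞ ♝ ♛ ♚ ♝ ♞ ♜│8
7│· · · ♟ · · ♟ ♟│7
6│· ♟ ♟ · ♟ · · ·│6
5│♟ · · · · ♟ · ·│5
4│· · · ♘ · · · ·│4
3│· · ♘ · · ♙ · ♙│3
2│♙ ♙ ♙ ♙ ♙ · ♙ ♖│2
1│♖ · ♗ ♕ ♔ ♗ · ·│1
  ─────────────────
  a b c d e f g h


2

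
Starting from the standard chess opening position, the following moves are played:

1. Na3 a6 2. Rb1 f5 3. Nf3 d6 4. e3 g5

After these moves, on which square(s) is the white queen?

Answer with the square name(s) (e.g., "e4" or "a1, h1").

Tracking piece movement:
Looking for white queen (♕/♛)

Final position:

  a b c d e f g h
  ─────────────────
8│♜ ♞ ♝ ♛ ♚ ♝ ♞ ♜│8
7│· ♟ ♟ · ♟ · · ♟│7
6│♟ · · ♟ · · · ·│6
5│· · · · · ♟ ♟ ·│5
4│· · · · · · · ·│4
3│♘ · · · ♙ ♘ · ·│3
2│♙ ♙ ♙ ♙ · ♙ ♙ ♙│2
1│· ♖ ♗ ♕ ♔ ♗ · ♖│1
  ─────────────────
  a b c d e f g h


d1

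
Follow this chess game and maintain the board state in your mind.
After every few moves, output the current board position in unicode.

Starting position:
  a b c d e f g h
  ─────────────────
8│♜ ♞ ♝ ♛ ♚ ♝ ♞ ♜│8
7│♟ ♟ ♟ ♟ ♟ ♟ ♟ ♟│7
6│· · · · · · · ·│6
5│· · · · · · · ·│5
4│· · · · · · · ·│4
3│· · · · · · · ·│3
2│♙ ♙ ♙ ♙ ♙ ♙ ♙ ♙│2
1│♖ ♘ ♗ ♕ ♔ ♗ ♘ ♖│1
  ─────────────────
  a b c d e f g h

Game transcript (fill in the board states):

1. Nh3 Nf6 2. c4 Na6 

  a b c d e f g h
  ─────────────────
8│♜ · ♝ ♛ ♚ ♝ · ♜│8
7│♟ ♟ ♟ ♟ ♟ ♟ ♟ ♟│7
6│♞ · · · · ♞ · ·│6
5│· · · · · · · ·│5
4│· · ♙ · · · · ·│4
3│· · · · · · · ♘│3
2│♙ ♙ · ♙ ♙ ♙ ♙ ♙│2
1│♖ ♘ ♗ ♕ ♔ ♗ · ♖│1
  ─────────────────
  a b c d e f g h

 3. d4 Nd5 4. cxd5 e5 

  a b c d e f g h
  ─────────────────
8│♜ · ♝ ♛ ♚ ♝ · ♜│8
7│♟ ♟ ♟ ♟ · ♟ ♟ ♟│7
6│♞ · · · · · · ·│6
5│· · · ♙ ♟ · · ·│5
4│· · · ♙ · · · ·│4
3│· · · · · · · ♘│3
2│♙ ♙ · · ♙ ♙ ♙ ♙│2
1│♖ ♘ ♗ ♕ ♔ ♗ · ♖│1
  ─────────────────
  a b c d e f g h

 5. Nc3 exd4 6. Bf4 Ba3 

  a b c d e f g h
  ─────────────────
8│♜ · ♝ ♛ ♚ · · ♜│8
7│♟ ♟ ♟ ♟ · ♟ ♟ ♟│7
6│♞ · · · · · · ·│6
5│· · · ♙ · · · ·│5
4│· · · ♟ · ♗ · ·│4
3│♝ · ♘ · · · · ♘│3
2│♙ ♙ · · ♙ ♙ ♙ ♙│2
1│♖ · · ♕ ♔ ♗ · ♖│1
  ─────────────────
  a b c d e f g h

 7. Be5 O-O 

  a b c d e f g h
  ─────────────────
8│♜ · ♝ ♛ · ♜ ♚ ·│8
7│♟ ♟ ♟ ♟ · ♟ ♟ ♟│7
6│♞ · · · · · · ·│6
5│· · · ♙ ♗ · · ·│5
4│· · · ♟ · · · ·│4
3│♝ · ♘ · · · · ♘│3
2│♙ ♙ · · ♙ ♙ ♙ ♙│2
1│♖ · · ♕ ♔ ♗ · ♖│1
  ─────────────────
  a b c d e f g h


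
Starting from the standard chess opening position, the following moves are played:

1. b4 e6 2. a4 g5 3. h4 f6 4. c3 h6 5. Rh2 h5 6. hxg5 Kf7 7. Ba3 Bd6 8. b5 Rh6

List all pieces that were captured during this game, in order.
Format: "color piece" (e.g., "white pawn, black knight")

Tracking captures:
  hxg5: captured black pawn

black pawn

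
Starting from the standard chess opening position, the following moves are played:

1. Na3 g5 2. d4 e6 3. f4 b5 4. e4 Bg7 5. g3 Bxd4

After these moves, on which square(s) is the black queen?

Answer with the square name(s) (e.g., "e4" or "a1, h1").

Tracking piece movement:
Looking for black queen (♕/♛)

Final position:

  a b c d e f g h
  ─────────────────
8│♜ ♞ ♝ ♛ ♚ · ♞ ♜│8
7│♟ · ♟ ♟ · ♟ · ♟│7
6│· · · · ♟ · · ·│6
5│· ♟ · · · · ♟ ·│5
4│· · · ♝ ♙ ♙ · ·│4
3│♘ · · · · · ♙ ·│3
2│♙ ♙ ♙ · · · · ♙│2
1│♖ · ♗ ♕ ♔ ♗ ♘ ♖│1
  ─────────────────
  a b c d e f g h


d8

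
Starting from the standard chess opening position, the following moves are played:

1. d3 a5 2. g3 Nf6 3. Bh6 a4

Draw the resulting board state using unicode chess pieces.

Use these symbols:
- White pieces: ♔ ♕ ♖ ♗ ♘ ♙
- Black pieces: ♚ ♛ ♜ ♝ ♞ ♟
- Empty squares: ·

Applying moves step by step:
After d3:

♜ ♞ ♝ ♛ ♚ ♝ ♞ ♜
♟ ♟ ♟ ♟ ♟ ♟ ♟ ♟
· · · · · · · ·
· · · · · · · ·
· · · · · · · ·
· · · ♙ · · · ·
♙ ♙ ♙ · ♙ ♙ ♙ ♙
♖ ♘ ♗ ♕ ♔ ♗ ♘ ♖


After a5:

♜ ♞ ♝ ♛ ♚ ♝ ♞ ♜
· ♟ ♟ ♟ ♟ ♟ ♟ ♟
· · · · · · · ·
♟ · · · · · · ·
· · · · · · · ·
· · · ♙ · · · ·
♙ ♙ ♙ · ♙ ♙ ♙ ♙
♖ ♘ ♗ ♕ ♔ ♗ ♘ ♖


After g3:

♜ ♞ ♝ ♛ ♚ ♝ ♞ ♜
· ♟ ♟ ♟ ♟ ♟ ♟ ♟
· · · · · · · ·
♟ · · · · · · ·
· · · · · · · ·
· · · ♙ · · ♙ ·
♙ ♙ ♙ · ♙ ♙ · ♙
♖ ♘ ♗ ♕ ♔ ♗ ♘ ♖


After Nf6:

♜ ♞ ♝ ♛ ♚ ♝ · ♜
· ♟ ♟ ♟ ♟ ♟ ♟ ♟
· · · · · ♞ · ·
♟ · · · · · · ·
· · · · · · · ·
· · · ♙ · · ♙ ·
♙ ♙ ♙ · ♙ ♙ · ♙
♖ ♘ ♗ ♕ ♔ ♗ ♘ ♖


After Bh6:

♜ ♞ ♝ ♛ ♚ ♝ · ♜
· ♟ ♟ ♟ ♟ ♟ ♟ ♟
· · · · · ♞ · ♗
♟ · · · · · · ·
· · · · · · · ·
· · · ♙ · · ♙ ·
♙ ♙ ♙ · ♙ ♙ · ♙
♖ ♘ · ♕ ♔ ♗ ♘ ♖


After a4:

♜ ♞ ♝ ♛ ♚ ♝ · ♜
· ♟ ♟ ♟ ♟ ♟ ♟ ♟
· · · · · ♞ · ♗
· · · · · · · ·
♟ · · · · · · ·
· · · ♙ · · ♙ ·
♙ ♙ ♙ · ♙ ♙ · ♙
♖ ♘ · ♕ ♔ ♗ ♘ ♖



  a b c d e f g h
  ─────────────────
8│♜ ♞ ♝ ♛ ♚ ♝ · ♜│8
7│· ♟ ♟ ♟ ♟ ♟ ♟ ♟│7
6│· · · · · ♞ · ♗│6
5│· · · · · · · ·│5
4│♟ · · · · · · ·│4
3│· · · ♙ · · ♙ ·│3
2│♙ ♙ ♙ · ♙ ♙ · ♙│2
1│♖ ♘ · ♕ ♔ ♗ ♘ ♖│1
  ─────────────────
  a b c d e f g h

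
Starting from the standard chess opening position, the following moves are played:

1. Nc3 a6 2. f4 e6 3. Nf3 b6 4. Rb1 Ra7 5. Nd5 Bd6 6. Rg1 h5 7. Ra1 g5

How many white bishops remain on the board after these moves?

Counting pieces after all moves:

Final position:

  a b c d e f g h
  ─────────────────
8│· ♞ ♝ ♛ ♚ · ♞ ♜│8
7│♜ · ♟ ♟ · ♟ · ·│7
6│♟ ♟ · ♝ ♟ · · ·│6
5│· · · ♘ · · ♟ ♟│5
4│· · · · · ♙ · ·│4
3│· · · · · ♘ · ·│3
2│♙ ♙ ♙ ♙ ♙ · ♙ ♙│2
1│♖ · ♗ ♕ ♔ ♗ ♖ ·│1
  ─────────────────
  a b c d e f g h


2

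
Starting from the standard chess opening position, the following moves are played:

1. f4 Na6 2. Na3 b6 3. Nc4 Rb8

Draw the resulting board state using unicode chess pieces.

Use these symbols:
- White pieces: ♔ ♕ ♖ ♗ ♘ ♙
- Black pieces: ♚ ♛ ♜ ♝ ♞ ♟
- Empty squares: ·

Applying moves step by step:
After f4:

♜ ♞ ♝ ♛ ♚ ♝ ♞ ♜
♟ ♟ ♟ ♟ ♟ ♟ ♟ ♟
· · · · · · · ·
· · · · · · · ·
· · · · · ♙ · ·
· · · · · · · ·
♙ ♙ ♙ ♙ ♙ · ♙ ♙
♖ ♘ ♗ ♕ ♔ ♗ ♘ ♖


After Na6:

♜ · ♝ ♛ ♚ ♝ ♞ ♜
♟ ♟ ♟ ♟ ♟ ♟ ♟ ♟
♞ · · · · · · ·
· · · · · · · ·
· · · · · ♙ · ·
· · · · · · · ·
♙ ♙ ♙ ♙ ♙ · ♙ ♙
♖ ♘ ♗ ♕ ♔ ♗ ♘ ♖


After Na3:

♜ · ♝ ♛ ♚ ♝ ♞ ♜
♟ ♟ ♟ ♟ ♟ ♟ ♟ ♟
♞ · · · · · · ·
· · · · · · · ·
· · · · · ♙ · ·
♘ · · · · · · ·
♙ ♙ ♙ ♙ ♙ · ♙ ♙
♖ · ♗ ♕ ♔ ♗ ♘ ♖


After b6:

♜ · ♝ ♛ ♚ ♝ ♞ ♜
♟ · ♟ ♟ ♟ ♟ ♟ ♟
♞ ♟ · · · · · ·
· · · · · · · ·
· · · · · ♙ · ·
♘ · · · · · · ·
♙ ♙ ♙ ♙ ♙ · ♙ ♙
♖ · ♗ ♕ ♔ ♗ ♘ ♖


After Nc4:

♜ · ♝ ♛ ♚ ♝ ♞ ♜
♟ · ♟ ♟ ♟ ♟ ♟ ♟
♞ ♟ · · · · · ·
· · · · · · · ·
· · ♘ · · ♙ · ·
· · · · · · · ·
♙ ♙ ♙ ♙ ♙ · ♙ ♙
♖ · ♗ ♕ ♔ ♗ ♘ ♖


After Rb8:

· ♜ ♝ ♛ ♚ ♝ ♞ ♜
♟ · ♟ ♟ ♟ ♟ ♟ ♟
♞ ♟ · · · · · ·
· · · · · · · ·
· · ♘ · · ♙ · ·
· · · · · · · ·
♙ ♙ ♙ ♙ ♙ · ♙ ♙
♖ · ♗ ♕ ♔ ♗ ♘ ♖



  a b c d e f g h
  ─────────────────
8│· ♜ ♝ ♛ ♚ ♝ ♞ ♜│8
7│♟ · ♟ ♟ ♟ ♟ ♟ ♟│7
6│♞ ♟ · · · · · ·│6
5│· · · · · · · ·│5
4│· · ♘ · · ♙ · ·│4
3│· · · · · · · ·│3
2│♙ ♙ ♙ ♙ ♙ · ♙ ♙│2
1│♖ · ♗ ♕ ♔ ♗ ♘ ♖│1
  ─────────────────
  a b c d e f g h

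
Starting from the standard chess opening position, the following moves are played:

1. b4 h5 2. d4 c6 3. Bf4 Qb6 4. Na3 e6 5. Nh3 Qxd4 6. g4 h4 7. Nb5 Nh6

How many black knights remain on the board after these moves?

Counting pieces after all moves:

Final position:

  a b c d e f g h
  ─────────────────
8│♜ ♞ ♝ · ♚ ♝ · ♜│8
7│♟ ♟ · ♟ · ♟ ♟ ·│7
6│· · ♟ · ♟ · · ♞│6
5│· ♘ · · · · · ·│5
4│· ♙ · ♛ · ♗ ♙ ♟│4
3│· · · · · · · ♘│3
2│♙ · ♙ · ♙ ♙ · ♙│2
1│♖ · · ♕ ♔ ♗ · ♖│1
  ─────────────────
  a b c d e f g h


2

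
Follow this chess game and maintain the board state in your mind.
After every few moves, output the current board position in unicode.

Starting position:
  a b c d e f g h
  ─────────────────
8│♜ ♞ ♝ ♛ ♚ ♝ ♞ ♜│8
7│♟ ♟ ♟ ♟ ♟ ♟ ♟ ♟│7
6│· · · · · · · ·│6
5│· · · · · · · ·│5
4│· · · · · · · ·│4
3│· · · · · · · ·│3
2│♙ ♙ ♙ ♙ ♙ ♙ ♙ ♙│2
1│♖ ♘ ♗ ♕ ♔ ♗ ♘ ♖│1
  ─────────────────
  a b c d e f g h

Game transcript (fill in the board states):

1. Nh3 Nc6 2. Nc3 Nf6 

  a b c d e f g h
  ─────────────────
8│♜ · ♝ ♛ ♚ ♝ · ♜│8
7│♟ ♟ ♟ ♟ ♟ ♟ ♟ ♟│7
6│· · ♞ · · ♞ · ·│6
5│· · · · · · · ·│5
4│· · · · · · · ·│4
3│· · ♘ · · · · ♘│3
2│♙ ♙ ♙ ♙ ♙ ♙ ♙ ♙│2
1│♖ · ♗ ♕ ♔ ♗ · ♖│1
  ─────────────────
  a b c d e f g h

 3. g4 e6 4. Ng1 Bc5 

  a b c d e f g h
  ─────────────────
8│♜ · ♝ ♛ ♚ · · ♜│8
7│♟ ♟ ♟ ♟ · ♟ ♟ ♟│7
6│· · ♞ · ♟ ♞ · ·│6
5│· · ♝ · · · · ·│5
4│· · · · · · ♙ ·│4
3│· · ♘ · · · · ·│3
2│♙ ♙ ♙ ♙ ♙ ♙ · ♙│2
1│♖ · ♗ ♕ ♔ ♗ ♘ ♖│1
  ─────────────────
  a b c d e f g h

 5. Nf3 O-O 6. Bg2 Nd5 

  a b c d e f g h
  ─────────────────
8│♜ · ♝ ♛ · ♜ ♚ ·│8
7│♟ ♟ ♟ ♟ · ♟ ♟ ♟│7
6│· · ♞ · ♟ · · ·│6
5│· · ♝ ♞ · · · ·│5
4│· · · · · · ♙ ·│4
3│· · ♘ · · ♘ · ·│3
2│♙ ♙ ♙ ♙ ♙ ♙ ♗ ♙│2
1│♖ · ♗ ♕ ♔ · · ♖│1
  ─────────────────
  a b c d e f g h

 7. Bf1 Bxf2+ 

  a b c d e f g h
  ─────────────────
8│♜ · ♝ ♛ · ♜ ♚ ·│8
7│♟ ♟ ♟ ♟ · ♟ ♟ ♟│7
6│· · ♞ · ♟ · · ·│6
5│· · · ♞ · · · ·│5
4│· · · · · · ♙ ·│4
3│· · ♘ · · ♘ · ·│3
2│♙ ♙ ♙ ♙ ♙ ♝ · ♙│2
1│♖ · ♗ ♕ ♔ ♗ · ♖│1
  ─────────────────
  a b c d e f g h
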